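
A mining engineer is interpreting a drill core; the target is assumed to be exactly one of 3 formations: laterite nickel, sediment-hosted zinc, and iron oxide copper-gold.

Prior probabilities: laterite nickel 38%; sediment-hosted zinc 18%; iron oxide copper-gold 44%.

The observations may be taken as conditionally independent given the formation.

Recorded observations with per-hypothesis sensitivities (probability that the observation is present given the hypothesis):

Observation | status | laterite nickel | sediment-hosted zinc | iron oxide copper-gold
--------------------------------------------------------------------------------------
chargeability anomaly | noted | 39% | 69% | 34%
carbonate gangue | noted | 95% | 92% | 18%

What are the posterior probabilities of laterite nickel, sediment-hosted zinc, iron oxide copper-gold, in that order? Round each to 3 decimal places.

0.499, 0.405, 0.095

Multiply each prior by the joint likelihood of the evidence pattern:
  laterite nickel: 0.38 × 0.39 × 0.95 = 0.14079
  sediment-hosted zinc: 0.18 × 0.69 × 0.92 = 0.11426
  iron oxide copper-gold: 0.44 × 0.34 × 0.18 = 0.026928
Normalizing constant Z = 0.14079 + 0.11426 + 0.026928 = 0.28198.
P(laterite nickel | evidence) = 0.14079 / 0.28198 ≈ 0.499
P(sediment-hosted zinc | evidence) = 0.11426 / 0.28198 ≈ 0.405
P(iron oxide copper-gold | evidence) = 0.026928 / 0.28198 ≈ 0.095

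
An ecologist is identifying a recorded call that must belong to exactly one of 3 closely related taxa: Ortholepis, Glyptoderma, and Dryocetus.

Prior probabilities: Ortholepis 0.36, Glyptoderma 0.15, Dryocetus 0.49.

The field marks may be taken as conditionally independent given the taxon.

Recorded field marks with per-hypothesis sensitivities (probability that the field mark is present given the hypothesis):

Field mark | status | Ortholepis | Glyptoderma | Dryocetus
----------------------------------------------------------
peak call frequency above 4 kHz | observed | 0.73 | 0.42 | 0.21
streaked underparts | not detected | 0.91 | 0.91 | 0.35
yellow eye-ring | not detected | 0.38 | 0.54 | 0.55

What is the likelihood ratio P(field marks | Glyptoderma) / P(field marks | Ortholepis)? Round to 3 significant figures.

Joint likelihood of the field mark pattern under each hypothesis (using 1 − P(present | H) for each absent field mark):
  Glyptoderma: 0.42 × (1 − 0.91) × (1 − 0.54) = 0.017388
  Ortholepis: 0.73 × (1 − 0.91) × (1 − 0.38) = 0.040734
Bayes factor = 0.017388 / 0.040734 ≈ 0.427

0.427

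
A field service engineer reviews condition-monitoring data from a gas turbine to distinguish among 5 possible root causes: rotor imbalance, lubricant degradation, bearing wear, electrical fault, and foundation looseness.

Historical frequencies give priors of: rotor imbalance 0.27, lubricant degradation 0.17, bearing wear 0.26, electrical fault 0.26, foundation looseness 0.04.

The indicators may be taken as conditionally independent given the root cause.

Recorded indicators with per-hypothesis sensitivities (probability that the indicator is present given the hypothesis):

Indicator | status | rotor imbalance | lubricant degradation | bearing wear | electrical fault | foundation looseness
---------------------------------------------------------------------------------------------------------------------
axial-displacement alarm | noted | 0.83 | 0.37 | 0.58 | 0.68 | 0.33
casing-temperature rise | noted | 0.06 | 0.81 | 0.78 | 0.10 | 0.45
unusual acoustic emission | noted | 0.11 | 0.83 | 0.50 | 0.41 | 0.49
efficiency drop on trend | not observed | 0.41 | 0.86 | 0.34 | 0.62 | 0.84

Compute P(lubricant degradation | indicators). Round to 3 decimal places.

For each hypothesis, the unnormalized posterior weight is prior × product of the indicator likelihoods (using 1 − P(present | H) for each absent indicator):
  rotor imbalance: 0.27 × 0.83 × 0.06 × 0.11 × (1 − 0.41) = 0.00087265
  lubricant degradation: 0.17 × 0.37 × 0.81 × 0.83 × (1 − 0.86) = 0.0059203
  bearing wear: 0.26 × 0.58 × 0.78 × 0.50 × (1 − 0.34) = 0.038816
  electrical fault: 0.26 × 0.68 × 0.10 × 0.41 × (1 − 0.62) = 0.0027545
  foundation looseness: 0.04 × 0.33 × 0.45 × 0.49 × (1 − 0.84) = 0.0004657
The unnormalized weights sum to 0.048829.
P(lubricant degradation | evidence) = 0.0059203 / 0.048829 ≈ 0.121.

0.121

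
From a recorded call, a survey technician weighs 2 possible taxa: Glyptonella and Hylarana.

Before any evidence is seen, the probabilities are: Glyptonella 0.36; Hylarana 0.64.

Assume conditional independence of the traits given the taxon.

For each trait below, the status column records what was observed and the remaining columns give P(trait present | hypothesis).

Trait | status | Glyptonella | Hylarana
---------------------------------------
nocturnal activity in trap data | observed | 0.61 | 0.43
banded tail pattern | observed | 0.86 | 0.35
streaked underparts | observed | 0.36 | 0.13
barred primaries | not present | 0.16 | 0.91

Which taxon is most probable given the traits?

By Bayes' rule with conditional independence, the unnormalized weight for each hypothesis is prior × ∏ likelihoods (using 1 − P(present | H) for each absent trait):
  Glyptonella: 0.36 × 0.61 × 0.86 × 0.36 × (1 − 0.16) = 0.05711
  Hylarana: 0.64 × 0.43 × 0.35 × 0.13 × (1 − 0.91) = 0.0011269
Normalizing constant Z = 0.05711 + 0.0011269 = 0.058237.
P(Glyptonella | evidence) ≈ 0.05711 / 0.058237 ≈ 0.981
P(Hylarana | evidence) ≈ 0.0011269 / 0.058237 ≈ 0.019
The largest is 0.981, so Glyptonella is most probable.

Glyptonella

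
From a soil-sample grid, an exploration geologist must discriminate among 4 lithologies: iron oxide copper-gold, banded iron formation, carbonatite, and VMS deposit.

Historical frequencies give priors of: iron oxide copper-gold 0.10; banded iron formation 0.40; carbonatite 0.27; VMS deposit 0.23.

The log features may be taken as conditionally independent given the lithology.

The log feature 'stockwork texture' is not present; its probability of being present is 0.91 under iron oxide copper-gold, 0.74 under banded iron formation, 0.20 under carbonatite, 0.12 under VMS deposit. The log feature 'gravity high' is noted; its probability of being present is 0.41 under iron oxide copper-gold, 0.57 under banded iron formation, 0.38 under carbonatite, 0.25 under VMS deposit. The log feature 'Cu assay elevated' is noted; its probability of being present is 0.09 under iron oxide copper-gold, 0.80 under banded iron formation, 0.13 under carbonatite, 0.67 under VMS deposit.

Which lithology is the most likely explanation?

banded iron formation

Multiply each prior by the joint likelihood of the log feature pattern (using 1 − P(present | H) for each absent log feature):
  iron oxide copper-gold: 0.10 × (1 − 0.91) × 0.41 × 0.09 = 0.0003321
  banded iron formation: 0.40 × (1 − 0.74) × 0.57 × 0.80 = 0.047424
  carbonatite: 0.27 × (1 − 0.20) × 0.38 × 0.13 = 0.01067
  VMS deposit: 0.23 × (1 − 0.12) × 0.25 × 0.67 = 0.033902
Normalizing constant Z = 0.0003321 + 0.047424 + 0.01067 + 0.033902 = 0.092329.
P(iron oxide copper-gold | evidence) ≈ 0.0003321 / 0.092329 ≈ 0.004
P(banded iron formation | evidence) ≈ 0.047424 / 0.092329 ≈ 0.514
P(carbonatite | evidence) ≈ 0.01067 / 0.092329 ≈ 0.116
P(VMS deposit | evidence) ≈ 0.033902 / 0.092329 ≈ 0.367
The largest is 0.514, so banded iron formation is most probable.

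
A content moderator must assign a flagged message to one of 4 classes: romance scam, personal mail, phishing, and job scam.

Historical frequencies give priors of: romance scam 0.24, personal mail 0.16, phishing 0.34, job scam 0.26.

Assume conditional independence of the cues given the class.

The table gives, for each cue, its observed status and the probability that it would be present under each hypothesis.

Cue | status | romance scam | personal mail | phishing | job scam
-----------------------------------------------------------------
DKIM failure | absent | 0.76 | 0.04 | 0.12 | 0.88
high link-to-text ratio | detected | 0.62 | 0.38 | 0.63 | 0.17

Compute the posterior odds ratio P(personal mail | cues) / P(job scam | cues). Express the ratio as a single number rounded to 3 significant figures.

Unnormalized posterior weight (prior times the cue likelihoods) for each of the two hypotheses (using 1 − P(present | H) for each absent cue):
  personal mail: 0.16 × (1 − 0.04) × 0.38 = 0.058368
  job scam: 0.26 × (1 − 0.88) × 0.17 = 0.005304
Posterior odds = 0.058368 / 0.005304 ≈ 11.0.

11.0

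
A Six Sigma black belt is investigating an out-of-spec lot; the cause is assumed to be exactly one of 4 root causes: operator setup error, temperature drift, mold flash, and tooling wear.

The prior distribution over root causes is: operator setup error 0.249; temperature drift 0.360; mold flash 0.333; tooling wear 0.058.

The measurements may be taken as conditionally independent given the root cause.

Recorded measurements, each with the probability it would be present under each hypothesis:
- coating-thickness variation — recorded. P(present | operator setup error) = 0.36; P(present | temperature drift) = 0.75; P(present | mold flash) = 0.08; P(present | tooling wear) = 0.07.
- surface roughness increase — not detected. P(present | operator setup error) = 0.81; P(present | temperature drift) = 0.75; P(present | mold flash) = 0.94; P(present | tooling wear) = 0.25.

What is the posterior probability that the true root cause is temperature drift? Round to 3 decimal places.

By Bayes' rule with conditional independence, the unnormalized weight for each hypothesis is prior × ∏ likelihoods (using 1 − P(present | H) for each absent measurement):
  operator setup error: 0.249 × 0.36 × (1 − 0.81) = 0.017032
  temperature drift: 0.360 × 0.75 × (1 − 0.75) = 0.0675
  mold flash: 0.333 × 0.08 × (1 − 0.94) = 0.0015984
  tooling wear: 0.058 × 0.07 × (1 − 0.25) = 0.003045
The unnormalized weights sum to 0.089175.
P(temperature drift | evidence) = 0.0675 / 0.089175 ≈ 0.757.

0.757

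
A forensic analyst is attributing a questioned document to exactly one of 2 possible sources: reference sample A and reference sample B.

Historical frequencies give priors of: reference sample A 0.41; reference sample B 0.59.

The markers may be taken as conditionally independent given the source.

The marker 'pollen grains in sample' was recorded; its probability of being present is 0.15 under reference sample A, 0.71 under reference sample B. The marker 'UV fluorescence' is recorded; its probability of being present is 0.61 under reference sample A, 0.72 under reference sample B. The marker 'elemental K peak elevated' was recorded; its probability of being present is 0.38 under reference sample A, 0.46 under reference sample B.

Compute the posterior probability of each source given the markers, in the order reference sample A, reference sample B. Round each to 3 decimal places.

By Bayes' rule with conditional independence, the unnormalized weight for each hypothesis is prior × ∏ likelihoods:
  reference sample A: 0.41 × 0.15 × 0.61 × 0.38 = 0.014256
  reference sample B: 0.59 × 0.71 × 0.72 × 0.46 = 0.13874
Normalizing constant Z = 0.014256 + 0.13874 = 0.153.
P(reference sample A | evidence) = 0.014256 / 0.153 ≈ 0.093
P(reference sample B | evidence) = 0.13874 / 0.153 ≈ 0.907

0.093, 0.907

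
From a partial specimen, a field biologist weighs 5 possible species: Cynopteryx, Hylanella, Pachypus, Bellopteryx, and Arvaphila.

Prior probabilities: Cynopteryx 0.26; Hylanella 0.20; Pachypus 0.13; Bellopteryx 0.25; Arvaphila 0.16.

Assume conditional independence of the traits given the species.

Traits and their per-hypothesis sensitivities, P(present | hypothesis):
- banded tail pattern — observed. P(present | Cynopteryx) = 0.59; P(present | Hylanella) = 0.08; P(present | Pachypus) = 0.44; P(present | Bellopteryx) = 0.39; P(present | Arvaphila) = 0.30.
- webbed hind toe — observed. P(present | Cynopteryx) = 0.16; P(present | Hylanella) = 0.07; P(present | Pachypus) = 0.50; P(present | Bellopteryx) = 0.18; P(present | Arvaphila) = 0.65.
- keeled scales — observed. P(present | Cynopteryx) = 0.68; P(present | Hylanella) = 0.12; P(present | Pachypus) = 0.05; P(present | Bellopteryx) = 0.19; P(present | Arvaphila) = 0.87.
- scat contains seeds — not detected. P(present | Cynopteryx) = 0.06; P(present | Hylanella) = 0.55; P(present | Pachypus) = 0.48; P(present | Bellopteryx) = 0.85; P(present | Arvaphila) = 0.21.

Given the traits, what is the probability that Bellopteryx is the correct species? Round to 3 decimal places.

0.013

Multiply each prior by the joint likelihood of the trait pattern (using 1 − P(present | H) for each absent trait):
  Cynopteryx: 0.26 × 0.59 × 0.16 × 0.68 × (1 − 0.06) = 0.015689
  Hylanella: 0.20 × 0.08 × 0.07 × 0.12 × (1 − 0.55) = 6.048e-05
  Pachypus: 0.13 × 0.44 × 0.50 × 0.05 × (1 − 0.48) = 0.0007436
  Bellopteryx: 0.25 × 0.39 × 0.18 × 0.19 × (1 − 0.85) = 0.00050018
  Arvaphila: 0.16 × 0.30 × 0.65 × 0.87 × (1 − 0.21) = 0.021444
The unnormalized weights sum to 0.038437.
P(Bellopteryx | evidence) = 0.00050018 / 0.038437 ≈ 0.013.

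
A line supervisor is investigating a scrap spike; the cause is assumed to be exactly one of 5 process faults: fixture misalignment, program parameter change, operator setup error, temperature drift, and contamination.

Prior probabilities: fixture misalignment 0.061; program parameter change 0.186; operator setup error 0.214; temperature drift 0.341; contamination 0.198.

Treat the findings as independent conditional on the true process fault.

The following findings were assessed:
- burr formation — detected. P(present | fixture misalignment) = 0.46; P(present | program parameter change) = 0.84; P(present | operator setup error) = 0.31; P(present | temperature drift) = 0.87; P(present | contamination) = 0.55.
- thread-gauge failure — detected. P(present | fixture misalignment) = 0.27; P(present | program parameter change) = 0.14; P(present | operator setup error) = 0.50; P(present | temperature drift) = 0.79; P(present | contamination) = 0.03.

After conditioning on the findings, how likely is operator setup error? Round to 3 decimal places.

By Bayes' rule with conditional independence, the unnormalized weight for each hypothesis is prior × ∏ likelihoods:
  fixture misalignment: 0.061 × 0.46 × 0.27 = 0.0075762
  program parameter change: 0.186 × 0.84 × 0.14 = 0.021874
  operator setup error: 0.214 × 0.31 × 0.50 = 0.03317
  temperature drift: 0.341 × 0.87 × 0.79 = 0.23437
  contamination: 0.198 × 0.55 × 0.03 = 0.003267
Marginal likelihood of the evidence = 0.30026.
P(operator setup error | evidence) = 0.03317 / 0.30026 ≈ 0.110.

0.110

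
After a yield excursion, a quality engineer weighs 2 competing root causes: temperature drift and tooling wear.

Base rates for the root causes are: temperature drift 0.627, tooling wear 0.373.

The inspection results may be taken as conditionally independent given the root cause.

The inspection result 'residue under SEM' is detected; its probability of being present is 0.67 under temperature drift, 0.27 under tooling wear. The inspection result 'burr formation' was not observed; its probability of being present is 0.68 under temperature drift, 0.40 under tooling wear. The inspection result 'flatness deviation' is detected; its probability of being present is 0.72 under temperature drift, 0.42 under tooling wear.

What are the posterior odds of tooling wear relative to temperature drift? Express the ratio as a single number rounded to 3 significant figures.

The normalizing constant cancels in an odds ratio, so compute prior × likelihood for the two hypotheses only (using 1 − P(present | H) for each absent inspection result):
  tooling wear: 0.373 × 0.27 × (1 − 0.40) × 0.42 = 0.025379
  temperature drift: 0.627 × 0.67 × (1 − 0.68) × 0.72 = 0.096789
Odds(tooling wear : temperature drift) = 0.025379 / 0.096789 ≈ 0.262.

0.262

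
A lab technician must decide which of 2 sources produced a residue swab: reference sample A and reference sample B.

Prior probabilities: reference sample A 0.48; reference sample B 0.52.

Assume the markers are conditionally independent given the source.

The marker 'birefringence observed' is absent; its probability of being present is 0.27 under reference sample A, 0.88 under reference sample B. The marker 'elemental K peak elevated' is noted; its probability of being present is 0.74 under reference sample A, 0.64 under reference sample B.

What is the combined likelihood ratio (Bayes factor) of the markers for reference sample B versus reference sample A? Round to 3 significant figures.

0.142

Joint likelihood of the marker pattern under each hypothesis (using 1 − P(present | H) for each absent marker):
  reference sample B: (1 − 0.88) × 0.64 = 0.0768
  reference sample A: (1 − 0.27) × 0.74 = 0.5402
Bayes factor = 0.0768 / 0.5402 ≈ 0.142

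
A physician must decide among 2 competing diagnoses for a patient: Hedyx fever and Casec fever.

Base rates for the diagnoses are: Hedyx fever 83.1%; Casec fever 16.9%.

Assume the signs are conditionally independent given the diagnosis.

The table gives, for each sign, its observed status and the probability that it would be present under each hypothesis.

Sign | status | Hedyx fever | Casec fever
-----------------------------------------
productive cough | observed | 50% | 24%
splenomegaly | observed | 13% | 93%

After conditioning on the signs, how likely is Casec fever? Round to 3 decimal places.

0.411

Multiply each prior by the joint likelihood of the sign pattern:
  Hedyx fever: 0.831 × 0.50 × 0.13 = 0.054015
  Casec fever: 0.169 × 0.24 × 0.93 = 0.037721
Normalizing constant Z = 0.054015 + 0.037721 = 0.091736.
P(Casec fever | evidence) = 0.037721 / 0.091736 ≈ 0.411.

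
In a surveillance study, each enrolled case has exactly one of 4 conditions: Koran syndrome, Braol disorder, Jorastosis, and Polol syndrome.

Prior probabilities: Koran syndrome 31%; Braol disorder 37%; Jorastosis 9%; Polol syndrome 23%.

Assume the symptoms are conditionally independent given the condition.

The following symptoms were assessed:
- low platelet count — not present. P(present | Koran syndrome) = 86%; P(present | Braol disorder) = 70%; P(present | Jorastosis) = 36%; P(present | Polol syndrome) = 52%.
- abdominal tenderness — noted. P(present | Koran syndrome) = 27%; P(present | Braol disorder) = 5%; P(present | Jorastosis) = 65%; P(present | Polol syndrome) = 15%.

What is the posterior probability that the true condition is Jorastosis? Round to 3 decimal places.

0.525

For each hypothesis, the unnormalized posterior weight is prior × product of the symptom likelihoods (using 1 − P(present | H) for each absent symptom):
  Koran syndrome: 0.31 × (1 − 0.86) × 0.27 = 0.011718
  Braol disorder: 0.37 × (1 − 0.70) × 0.05 = 0.00555
  Jorastosis: 0.09 × (1 − 0.36) × 0.65 = 0.03744
  Polol syndrome: 0.23 × (1 − 0.52) × 0.15 = 0.01656
Normalizing constant Z = 0.011718 + 0.00555 + 0.03744 + 0.01656 = 0.071268.
P(Jorastosis | evidence) = 0.03744 / 0.071268 ≈ 0.525.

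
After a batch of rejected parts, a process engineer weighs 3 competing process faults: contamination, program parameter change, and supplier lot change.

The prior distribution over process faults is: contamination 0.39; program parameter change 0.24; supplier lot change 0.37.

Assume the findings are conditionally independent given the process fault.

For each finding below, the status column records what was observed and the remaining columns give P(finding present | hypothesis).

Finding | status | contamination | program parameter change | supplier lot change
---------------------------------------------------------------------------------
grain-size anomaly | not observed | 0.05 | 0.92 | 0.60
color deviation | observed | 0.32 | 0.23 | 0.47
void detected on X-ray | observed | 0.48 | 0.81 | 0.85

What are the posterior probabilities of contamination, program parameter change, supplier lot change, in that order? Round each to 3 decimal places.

Multiply each prior by the joint likelihood of the evidence pattern (using 1 − P(present | H) for each absent finding):
  contamination: 0.39 × (1 − 0.05) × 0.32 × 0.48 = 0.056909
  program parameter change: 0.24 × (1 − 0.92) × 0.23 × 0.81 = 0.003577
  supplier lot change: 0.37 × (1 − 0.60) × 0.47 × 0.85 = 0.059126
The unnormalized weights sum to 0.11961.
P(contamination | evidence) = 0.056909 / 0.11961 ≈ 0.476
P(program parameter change | evidence) = 0.003577 / 0.11961 ≈ 0.030
P(supplier lot change | evidence) = 0.059126 / 0.11961 ≈ 0.494

0.476, 0.030, 0.494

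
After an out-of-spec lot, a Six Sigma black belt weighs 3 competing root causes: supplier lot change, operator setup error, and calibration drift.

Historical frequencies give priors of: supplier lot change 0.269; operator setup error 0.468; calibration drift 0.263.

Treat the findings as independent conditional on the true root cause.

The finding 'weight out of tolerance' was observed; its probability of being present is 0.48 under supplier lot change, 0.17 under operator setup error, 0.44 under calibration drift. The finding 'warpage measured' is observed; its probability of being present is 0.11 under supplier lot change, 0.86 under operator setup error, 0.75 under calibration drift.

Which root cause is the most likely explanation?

Multiply each prior by the joint likelihood of the evidence pattern:
  supplier lot change: 0.269 × 0.48 × 0.11 = 0.014203
  operator setup error: 0.468 × 0.17 × 0.86 = 0.068422
  calibration drift: 0.263 × 0.44 × 0.75 = 0.08679
Marginal likelihood of the evidence = 0.16941.
P(supplier lot change | evidence) ≈ 0.014203 / 0.16941 ≈ 0.084
P(operator setup error | evidence) ≈ 0.068422 / 0.16941 ≈ 0.404
P(calibration drift | evidence) ≈ 0.08679 / 0.16941 ≈ 0.512
The largest is 0.512, so calibration drift is most probable.

calibration drift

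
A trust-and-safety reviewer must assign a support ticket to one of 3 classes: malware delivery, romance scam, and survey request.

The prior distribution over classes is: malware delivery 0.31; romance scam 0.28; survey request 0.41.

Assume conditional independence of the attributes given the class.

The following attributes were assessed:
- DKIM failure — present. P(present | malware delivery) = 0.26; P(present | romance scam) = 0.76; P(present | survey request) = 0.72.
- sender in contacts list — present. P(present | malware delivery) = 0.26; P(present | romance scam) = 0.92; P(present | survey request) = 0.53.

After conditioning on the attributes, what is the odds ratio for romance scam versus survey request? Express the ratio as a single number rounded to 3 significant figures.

1.25

Posterior odds equal prior odds times the likelihood ratio; only the two competing hypotheses matter.
  romance scam: 0.28 × 0.76 × 0.92 = 0.19578
  survey request: 0.41 × 0.72 × 0.53 = 0.15646
Posterior odds = 0.19578 / 0.15646 ≈ 1.25.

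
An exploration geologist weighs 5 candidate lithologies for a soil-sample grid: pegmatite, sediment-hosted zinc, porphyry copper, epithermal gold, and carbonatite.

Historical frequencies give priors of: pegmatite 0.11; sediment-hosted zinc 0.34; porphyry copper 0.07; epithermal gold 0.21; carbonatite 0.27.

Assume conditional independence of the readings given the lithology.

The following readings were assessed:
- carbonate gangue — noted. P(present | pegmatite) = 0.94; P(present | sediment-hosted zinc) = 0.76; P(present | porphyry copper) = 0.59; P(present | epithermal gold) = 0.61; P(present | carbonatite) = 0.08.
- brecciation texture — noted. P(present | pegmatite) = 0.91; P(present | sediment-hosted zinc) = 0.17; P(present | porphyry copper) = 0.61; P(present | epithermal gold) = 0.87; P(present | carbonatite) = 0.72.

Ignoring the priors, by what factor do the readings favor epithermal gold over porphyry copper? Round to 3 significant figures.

1.47

Joint likelihood of the reading pattern under each hypothesis:
  epithermal gold: 0.61 × 0.87 = 0.5307
  porphyry copper: 0.59 × 0.61 = 0.3599
Bayes factor = 0.5307 / 0.3599 ≈ 1.47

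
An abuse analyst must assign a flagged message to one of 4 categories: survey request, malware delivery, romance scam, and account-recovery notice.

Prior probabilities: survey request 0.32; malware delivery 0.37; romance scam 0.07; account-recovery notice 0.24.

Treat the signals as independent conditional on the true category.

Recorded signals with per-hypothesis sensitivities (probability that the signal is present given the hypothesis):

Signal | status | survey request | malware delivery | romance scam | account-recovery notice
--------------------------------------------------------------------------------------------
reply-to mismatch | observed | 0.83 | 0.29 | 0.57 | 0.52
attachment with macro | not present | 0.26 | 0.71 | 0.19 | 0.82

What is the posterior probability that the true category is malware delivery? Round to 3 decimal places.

For each hypothesis, the unnormalized posterior weight is prior × product of the signal likelihoods (using 1 − P(present | H) for each absent signal):
  survey request: 0.32 × 0.83 × (1 − 0.26) = 0.19654
  malware delivery: 0.37 × 0.29 × (1 − 0.71) = 0.031117
  romance scam: 0.07 × 0.57 × (1 − 0.19) = 0.032319
  account-recovery notice: 0.24 × 0.52 × (1 − 0.82) = 0.022464
The unnormalized weights sum to 0.28244.
P(malware delivery | evidence) = 0.031117 / 0.28244 ≈ 0.110.

0.110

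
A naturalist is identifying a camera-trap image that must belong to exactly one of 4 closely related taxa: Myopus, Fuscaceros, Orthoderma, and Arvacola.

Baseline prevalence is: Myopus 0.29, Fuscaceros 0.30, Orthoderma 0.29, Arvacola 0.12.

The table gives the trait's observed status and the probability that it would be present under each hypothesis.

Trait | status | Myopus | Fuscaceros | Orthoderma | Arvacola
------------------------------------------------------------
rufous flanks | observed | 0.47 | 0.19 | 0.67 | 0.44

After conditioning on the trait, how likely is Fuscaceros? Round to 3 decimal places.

By Bayes' rule, the unnormalized weight for each hypothesis is prior × likelihood:
  Myopus: 0.29 × 0.47 = 0.1363
  Fuscaceros: 0.30 × 0.19 = 0.057
  Orthoderma: 0.29 × 0.67 = 0.1943
  Arvacola: 0.12 × 0.44 = 0.0528
Marginal likelihood of the evidence = 0.4404.
P(Fuscaceros | evidence) = 0.057 / 0.4404 ≈ 0.129.

0.129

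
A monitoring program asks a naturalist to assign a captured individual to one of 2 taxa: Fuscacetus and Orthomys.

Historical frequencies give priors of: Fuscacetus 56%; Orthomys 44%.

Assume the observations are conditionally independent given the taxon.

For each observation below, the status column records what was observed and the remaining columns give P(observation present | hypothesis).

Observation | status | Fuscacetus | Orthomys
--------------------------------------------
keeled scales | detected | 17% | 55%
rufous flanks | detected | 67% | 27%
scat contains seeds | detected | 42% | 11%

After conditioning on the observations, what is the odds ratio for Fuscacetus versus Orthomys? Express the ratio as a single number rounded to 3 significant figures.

3.73

The normalizing constant cancels in an odds ratio, so compute prior × likelihood for the two hypotheses only:
  Fuscacetus: 0.56 × 0.17 × 0.67 × 0.42 = 0.026789
  Orthomys: 0.44 × 0.55 × 0.27 × 0.11 = 0.0071874
Odds(Fuscacetus : Orthomys) = 0.026789 / 0.0071874 ≈ 3.73.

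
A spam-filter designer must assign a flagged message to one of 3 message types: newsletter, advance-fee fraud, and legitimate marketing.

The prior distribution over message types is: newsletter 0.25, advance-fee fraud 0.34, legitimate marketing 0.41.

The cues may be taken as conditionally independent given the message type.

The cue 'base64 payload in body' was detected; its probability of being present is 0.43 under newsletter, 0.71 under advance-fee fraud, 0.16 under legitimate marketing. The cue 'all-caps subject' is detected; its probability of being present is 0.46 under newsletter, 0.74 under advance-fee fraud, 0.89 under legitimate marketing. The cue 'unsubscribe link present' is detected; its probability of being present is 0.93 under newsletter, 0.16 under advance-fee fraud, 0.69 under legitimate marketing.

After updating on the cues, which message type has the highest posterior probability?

newsletter

For each hypothesis, the unnormalized posterior weight is prior × product of the cue likelihoods:
  newsletter: 0.25 × 0.43 × 0.46 × 0.93 = 0.045989
  advance-fee fraud: 0.34 × 0.71 × 0.74 × 0.16 = 0.028582
  legitimate marketing: 0.41 × 0.16 × 0.89 × 0.69 = 0.040285
Marginal likelihood of the evidence = 0.11486.
P(newsletter | evidence) ≈ 0.045989 / 0.11486 ≈ 0.400
P(advance-fee fraud | evidence) ≈ 0.028582 / 0.11486 ≈ 0.249
P(legitimate marketing | evidence) ≈ 0.040285 / 0.11486 ≈ 0.351
The largest is 0.400, so newsletter is most probable.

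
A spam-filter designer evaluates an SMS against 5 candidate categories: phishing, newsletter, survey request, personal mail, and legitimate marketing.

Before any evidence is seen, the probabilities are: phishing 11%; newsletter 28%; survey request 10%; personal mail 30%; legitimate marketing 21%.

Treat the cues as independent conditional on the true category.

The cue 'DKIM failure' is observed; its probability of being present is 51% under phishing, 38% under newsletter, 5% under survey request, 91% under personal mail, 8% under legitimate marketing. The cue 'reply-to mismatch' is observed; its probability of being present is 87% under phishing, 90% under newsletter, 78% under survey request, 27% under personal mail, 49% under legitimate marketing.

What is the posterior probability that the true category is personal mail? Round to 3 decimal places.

By Bayes' rule with conditional independence, the unnormalized weight for each hypothesis is prior × ∏ likelihoods:
  phishing: 0.11 × 0.51 × 0.87 = 0.048807
  newsletter: 0.28 × 0.38 × 0.90 = 0.09576
  survey request: 0.10 × 0.05 × 0.78 = 0.0039
  personal mail: 0.30 × 0.91 × 0.27 = 0.07371
  legitimate marketing: 0.21 × 0.08 × 0.49 = 0.008232
Normalizing constant Z = 0.048807 + 0.09576 + 0.0039 + 0.07371 + 0.008232 = 0.23041.
P(personal mail | evidence) = 0.07371 / 0.23041 ≈ 0.320.

0.320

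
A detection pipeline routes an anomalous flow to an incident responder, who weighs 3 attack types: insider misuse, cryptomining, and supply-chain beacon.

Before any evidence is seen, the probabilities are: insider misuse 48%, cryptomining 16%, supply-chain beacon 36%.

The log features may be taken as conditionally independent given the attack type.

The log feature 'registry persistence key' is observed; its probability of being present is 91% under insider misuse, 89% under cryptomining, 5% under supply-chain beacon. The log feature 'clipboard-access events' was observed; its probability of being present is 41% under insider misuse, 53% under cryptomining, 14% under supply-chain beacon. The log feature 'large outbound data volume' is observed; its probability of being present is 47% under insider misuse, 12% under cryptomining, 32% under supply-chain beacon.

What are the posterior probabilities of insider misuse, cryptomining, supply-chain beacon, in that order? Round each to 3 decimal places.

0.895, 0.096, 0.009

For each hypothesis, the unnormalized posterior weight is prior × product of the log feature likelihoods:
  insider misuse: 0.48 × 0.91 × 0.41 × 0.47 = 0.084171
  cryptomining: 0.16 × 0.89 × 0.53 × 0.12 = 0.0090566
  supply-chain beacon: 0.36 × 0.05 × 0.14 × 0.32 = 0.0008064
The unnormalized weights sum to 0.094034.
P(insider misuse | evidence) = 0.084171 / 0.094034 ≈ 0.895
P(cryptomining | evidence) = 0.0090566 / 0.094034 ≈ 0.096
P(supply-chain beacon | evidence) = 0.0008064 / 0.094034 ≈ 0.009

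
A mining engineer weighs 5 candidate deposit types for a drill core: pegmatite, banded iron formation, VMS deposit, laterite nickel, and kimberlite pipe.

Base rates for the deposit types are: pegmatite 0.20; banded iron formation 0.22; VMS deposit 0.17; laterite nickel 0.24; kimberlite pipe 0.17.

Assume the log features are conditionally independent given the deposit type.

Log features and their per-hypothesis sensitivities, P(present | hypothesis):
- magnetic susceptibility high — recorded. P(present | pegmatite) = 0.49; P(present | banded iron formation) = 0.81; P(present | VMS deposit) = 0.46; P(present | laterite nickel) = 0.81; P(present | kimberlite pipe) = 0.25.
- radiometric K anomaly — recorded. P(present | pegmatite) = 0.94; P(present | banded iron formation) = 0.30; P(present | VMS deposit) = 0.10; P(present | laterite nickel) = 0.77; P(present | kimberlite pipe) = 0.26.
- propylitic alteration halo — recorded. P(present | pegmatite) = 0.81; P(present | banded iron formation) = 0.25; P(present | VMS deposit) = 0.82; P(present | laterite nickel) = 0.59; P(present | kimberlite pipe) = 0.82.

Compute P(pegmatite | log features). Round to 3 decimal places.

0.389

Multiply each prior by the joint likelihood of the log feature pattern:
  pegmatite: 0.20 × 0.49 × 0.94 × 0.81 = 0.074617
  banded iron formation: 0.22 × 0.81 × 0.30 × 0.25 = 0.013365
  VMS deposit: 0.17 × 0.46 × 0.10 × 0.82 = 0.0064124
  laterite nickel: 0.24 × 0.81 × 0.77 × 0.59 = 0.088316
  kimberlite pipe: 0.17 × 0.25 × 0.26 × 0.82 = 0.009061
Normalizing constant Z = 0.074617 + 0.013365 + 0.0064124 + 0.088316 + 0.009061 = 0.19177.
P(pegmatite | evidence) = 0.074617 / 0.19177 ≈ 0.389.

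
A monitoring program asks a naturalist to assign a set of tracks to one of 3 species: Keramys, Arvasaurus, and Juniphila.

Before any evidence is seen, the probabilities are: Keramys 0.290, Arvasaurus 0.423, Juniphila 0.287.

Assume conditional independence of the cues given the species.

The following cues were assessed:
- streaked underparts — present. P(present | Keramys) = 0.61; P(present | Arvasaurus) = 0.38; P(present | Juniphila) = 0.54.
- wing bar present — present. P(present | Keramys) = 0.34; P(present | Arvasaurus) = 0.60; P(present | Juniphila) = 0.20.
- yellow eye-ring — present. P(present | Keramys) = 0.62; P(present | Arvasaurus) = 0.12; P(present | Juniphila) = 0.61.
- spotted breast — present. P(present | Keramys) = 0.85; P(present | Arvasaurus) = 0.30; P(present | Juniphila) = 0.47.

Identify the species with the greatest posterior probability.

For each hypothesis, the unnormalized posterior weight is prior × product of the cue likelihoods:
  Keramys: 0.290 × 0.61 × 0.34 × 0.62 × 0.85 = 0.031697
  Arvasaurus: 0.423 × 0.38 × 0.60 × 0.12 × 0.30 = 0.003472
  Juniphila: 0.287 × 0.54 × 0.20 × 0.61 × 0.47 = 0.0088866
Marginal likelihood of the evidence = 0.044055.
P(Keramys | evidence) ≈ 0.031697 / 0.044055 ≈ 0.719
P(Arvasaurus | evidence) ≈ 0.003472 / 0.044055 ≈ 0.079
P(Juniphila | evidence) ≈ 0.0088866 / 0.044055 ≈ 0.202
The largest is 0.719, so Keramys is most probable.

Keramys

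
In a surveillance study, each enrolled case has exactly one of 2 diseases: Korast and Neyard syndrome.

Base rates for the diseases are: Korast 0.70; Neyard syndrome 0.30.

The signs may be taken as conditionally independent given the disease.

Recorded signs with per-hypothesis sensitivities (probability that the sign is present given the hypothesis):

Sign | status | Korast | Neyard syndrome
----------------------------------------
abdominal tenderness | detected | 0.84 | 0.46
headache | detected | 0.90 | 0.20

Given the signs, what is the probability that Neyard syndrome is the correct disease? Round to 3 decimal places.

0.050

For each hypothesis, the unnormalized posterior weight is prior × product of the sign likelihoods:
  Korast: 0.70 × 0.84 × 0.90 = 0.5292
  Neyard syndrome: 0.30 × 0.46 × 0.20 = 0.0276
The unnormalized weights sum to 0.5568.
P(Neyard syndrome | evidence) = 0.0276 / 0.5568 ≈ 0.050.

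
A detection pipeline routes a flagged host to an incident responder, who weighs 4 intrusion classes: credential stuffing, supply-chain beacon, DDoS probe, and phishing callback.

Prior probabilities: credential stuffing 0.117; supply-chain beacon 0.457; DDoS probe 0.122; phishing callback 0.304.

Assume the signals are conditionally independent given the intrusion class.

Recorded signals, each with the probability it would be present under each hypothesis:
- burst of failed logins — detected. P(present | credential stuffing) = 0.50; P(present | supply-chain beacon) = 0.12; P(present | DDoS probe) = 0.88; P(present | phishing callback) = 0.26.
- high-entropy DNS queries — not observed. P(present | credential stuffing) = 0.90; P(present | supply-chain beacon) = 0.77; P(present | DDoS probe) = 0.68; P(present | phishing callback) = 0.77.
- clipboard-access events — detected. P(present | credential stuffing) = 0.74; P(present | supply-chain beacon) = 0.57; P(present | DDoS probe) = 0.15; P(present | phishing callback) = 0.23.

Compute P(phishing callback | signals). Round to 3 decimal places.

0.201

By Bayes' rule with conditional independence, the unnormalized weight for each hypothesis is prior × ∏ likelihoods (using 1 − P(present | H) for each absent signal):
  credential stuffing: 0.117 × 0.50 × (1 − 0.90) × 0.74 = 0.004329
  supply-chain beacon: 0.457 × 0.12 × (1 − 0.77) × 0.57 = 0.0071895
  DDoS probe: 0.122 × 0.88 × (1 − 0.68) × 0.15 = 0.0051533
  phishing callback: 0.304 × 0.26 × (1 − 0.77) × 0.23 = 0.0041812
The unnormalized weights sum to 0.020853.
P(phishing callback | evidence) = 0.0041812 / 0.020853 ≈ 0.201.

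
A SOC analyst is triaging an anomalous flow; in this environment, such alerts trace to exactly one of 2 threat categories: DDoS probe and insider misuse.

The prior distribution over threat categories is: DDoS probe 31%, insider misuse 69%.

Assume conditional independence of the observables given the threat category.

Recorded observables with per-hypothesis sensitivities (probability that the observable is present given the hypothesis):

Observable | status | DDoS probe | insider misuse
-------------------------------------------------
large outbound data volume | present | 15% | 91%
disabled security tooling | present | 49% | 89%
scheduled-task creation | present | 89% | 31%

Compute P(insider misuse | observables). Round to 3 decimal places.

Multiply each prior by the joint likelihood of the observable pattern:
  DDoS probe: 0.31 × 0.15 × 0.49 × 0.89 = 0.020279
  insider misuse: 0.69 × 0.91 × 0.89 × 0.31 = 0.17324
Marginal likelihood of the evidence = 0.19352.
P(insider misuse | evidence) = 0.17324 / 0.19352 ≈ 0.895.

0.895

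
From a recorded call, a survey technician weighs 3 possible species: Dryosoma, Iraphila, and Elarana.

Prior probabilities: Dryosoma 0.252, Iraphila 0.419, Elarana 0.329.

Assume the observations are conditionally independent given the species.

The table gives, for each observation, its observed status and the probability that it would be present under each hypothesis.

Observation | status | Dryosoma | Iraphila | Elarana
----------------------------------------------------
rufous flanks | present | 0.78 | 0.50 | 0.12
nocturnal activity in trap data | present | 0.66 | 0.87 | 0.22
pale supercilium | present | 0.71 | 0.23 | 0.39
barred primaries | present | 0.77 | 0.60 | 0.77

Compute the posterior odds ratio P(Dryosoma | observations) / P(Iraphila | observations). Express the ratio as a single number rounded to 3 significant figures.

The normalizing constant cancels in an odds ratio, so compute prior × likelihood for the two hypotheses only:
  Dryosoma: 0.252 × 0.78 × 0.66 × 0.71 × 0.77 = 0.070923
  Iraphila: 0.419 × 0.50 × 0.87 × 0.23 × 0.60 = 0.025153
Odds(Dryosoma : Iraphila) = 0.070923 / 0.025153 ≈ 2.82.

2.82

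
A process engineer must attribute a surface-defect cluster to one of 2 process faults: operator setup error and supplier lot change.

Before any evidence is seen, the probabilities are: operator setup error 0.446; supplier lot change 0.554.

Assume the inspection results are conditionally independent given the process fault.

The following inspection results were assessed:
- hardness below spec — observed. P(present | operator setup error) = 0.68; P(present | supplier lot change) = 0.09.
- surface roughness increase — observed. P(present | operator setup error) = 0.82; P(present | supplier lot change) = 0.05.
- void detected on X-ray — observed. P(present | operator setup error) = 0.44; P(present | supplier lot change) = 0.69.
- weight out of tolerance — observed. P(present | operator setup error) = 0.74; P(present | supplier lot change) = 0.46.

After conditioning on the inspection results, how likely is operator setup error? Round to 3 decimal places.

0.990

By Bayes' rule with conditional independence, the unnormalized weight for each hypothesis is prior × ∏ likelihoods:
  operator setup error: 0.446 × 0.68 × 0.82 × 0.44 × 0.74 = 0.080973
  supplier lot change: 0.554 × 0.09 × 0.05 × 0.69 × 0.46 = 0.00079128
Marginal likelihood of the evidence = 0.081765.
P(operator setup error | evidence) = 0.080973 / 0.081765 ≈ 0.990.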